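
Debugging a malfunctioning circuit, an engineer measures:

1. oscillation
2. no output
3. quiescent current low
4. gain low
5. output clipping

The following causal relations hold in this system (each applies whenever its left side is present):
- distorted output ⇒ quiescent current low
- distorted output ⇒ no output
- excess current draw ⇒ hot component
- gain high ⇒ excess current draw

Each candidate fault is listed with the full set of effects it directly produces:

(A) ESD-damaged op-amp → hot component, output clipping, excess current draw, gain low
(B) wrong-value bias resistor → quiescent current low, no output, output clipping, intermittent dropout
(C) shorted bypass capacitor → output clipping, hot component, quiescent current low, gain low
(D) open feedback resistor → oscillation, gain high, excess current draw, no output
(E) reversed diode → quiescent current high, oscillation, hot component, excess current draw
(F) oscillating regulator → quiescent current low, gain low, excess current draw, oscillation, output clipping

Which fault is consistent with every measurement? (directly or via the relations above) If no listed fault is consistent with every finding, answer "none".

Checking each candidate against the observations:
(A) ESD-damaged op-amp — oscillation miss; no output miss; quiescent current low miss; gain low match; output clipping match
(B) wrong-value bias resistor — does not account for oscillation, gain low
(C) shorted bypass capacitor — oscillation miss; no output miss; quiescent current low match; gain low match; output clipping match
(D) open feedback resistor — fails on quiescent current low, gain low, output clipping (predicts gain high, not gain low)
(E) reversed diode — fails on no output, quiescent current low, gain low, output clipping (predicts quiescent current high, not quiescent current low)
(F) oscillating regulator — oscillation match; no output miss; quiescent current low match; gain low match; output clipping match
None of the listed candidates fits everything.

none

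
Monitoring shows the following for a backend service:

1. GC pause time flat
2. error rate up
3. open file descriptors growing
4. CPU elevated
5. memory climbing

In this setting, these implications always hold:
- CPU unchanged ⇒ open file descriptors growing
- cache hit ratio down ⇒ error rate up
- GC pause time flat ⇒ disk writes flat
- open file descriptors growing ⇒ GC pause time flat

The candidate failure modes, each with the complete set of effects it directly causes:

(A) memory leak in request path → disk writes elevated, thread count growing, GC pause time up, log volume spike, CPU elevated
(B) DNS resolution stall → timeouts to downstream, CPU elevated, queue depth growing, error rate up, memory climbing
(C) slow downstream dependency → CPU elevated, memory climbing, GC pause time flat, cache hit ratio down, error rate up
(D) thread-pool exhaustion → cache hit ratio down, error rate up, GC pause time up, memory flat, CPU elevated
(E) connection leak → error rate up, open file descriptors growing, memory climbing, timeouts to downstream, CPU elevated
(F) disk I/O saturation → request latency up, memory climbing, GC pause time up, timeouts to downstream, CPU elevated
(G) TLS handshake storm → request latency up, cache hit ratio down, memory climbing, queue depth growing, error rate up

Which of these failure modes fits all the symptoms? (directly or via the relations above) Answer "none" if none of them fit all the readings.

E

Testing each hypothesis:
(A) memory leak in request path — GC pause time flat ✗; error rate up ✗; open file descriptors growing ✗; CPU elevated ✓; memory climbing ✗
(B) DNS resolution stall — GC pause time flat ✗; error rate up ✓; open file descriptors growing ✗; CPU elevated ✓; memory climbing ✓
(C) slow downstream dependency — GC pause time flat ✓; error rate up ✓; open file descriptors growing ✗; CPU elevated ✓; memory climbing ✓
(D) thread-pool exhaustion — GC pause time flat ✗; error rate up ✓; open file descriptors growing ✗; CPU elevated ✓; memory climbing ✗
(E) connection leak — accounts for every observation (GC pause time flat via open file descriptors growing → GC pause time flat)
(F) disk I/O saturation — fails on GC pause time flat, error rate up, open file descriptors growing (predicts GC pause time up, not GC pause time flat)
(G) TLS handshake storm — GC pause time flat ✗; error rate up ✓; open file descriptors growing ✗; CPU elevated ✗; memory climbing ✓
Only (E) is consistent with every observation.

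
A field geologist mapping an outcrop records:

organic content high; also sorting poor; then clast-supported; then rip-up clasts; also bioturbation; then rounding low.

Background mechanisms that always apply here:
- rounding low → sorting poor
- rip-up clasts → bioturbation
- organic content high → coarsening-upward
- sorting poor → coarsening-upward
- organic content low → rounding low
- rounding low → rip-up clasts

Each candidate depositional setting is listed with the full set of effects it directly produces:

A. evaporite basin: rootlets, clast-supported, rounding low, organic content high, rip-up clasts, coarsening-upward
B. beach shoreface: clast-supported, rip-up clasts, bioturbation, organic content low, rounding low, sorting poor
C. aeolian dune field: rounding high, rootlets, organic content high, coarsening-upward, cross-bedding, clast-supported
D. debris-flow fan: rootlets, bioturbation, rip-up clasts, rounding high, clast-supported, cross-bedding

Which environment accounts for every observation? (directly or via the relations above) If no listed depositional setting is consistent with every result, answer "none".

Per-candidate check:
(A) evaporite basin — organic content high ✓; sorting poor ✓ (via rounding low → sorting poor); clast-supported ✓; rip-up clasts ✓; bioturbation ✓ (via rip-up clasts → bioturbation); rounding low ✓
(B) beach shoreface — organic content high ✗; sorting poor ✓; clast-supported ✓; rip-up clasts ✓; bioturbation ✓; rounding low ✓
(C) aeolian dune field — organic content high ✓; sorting poor ✗; clast-supported ✓; rip-up clasts ✗; bioturbation ✗; rounding low ✗
(D) debris-flow fan — organic content high ✗; sorting poor ✗; clast-supported ✓; rip-up clasts ✓; bioturbation ✓; rounding low ✗
Only (A) is consistent with every observation.

A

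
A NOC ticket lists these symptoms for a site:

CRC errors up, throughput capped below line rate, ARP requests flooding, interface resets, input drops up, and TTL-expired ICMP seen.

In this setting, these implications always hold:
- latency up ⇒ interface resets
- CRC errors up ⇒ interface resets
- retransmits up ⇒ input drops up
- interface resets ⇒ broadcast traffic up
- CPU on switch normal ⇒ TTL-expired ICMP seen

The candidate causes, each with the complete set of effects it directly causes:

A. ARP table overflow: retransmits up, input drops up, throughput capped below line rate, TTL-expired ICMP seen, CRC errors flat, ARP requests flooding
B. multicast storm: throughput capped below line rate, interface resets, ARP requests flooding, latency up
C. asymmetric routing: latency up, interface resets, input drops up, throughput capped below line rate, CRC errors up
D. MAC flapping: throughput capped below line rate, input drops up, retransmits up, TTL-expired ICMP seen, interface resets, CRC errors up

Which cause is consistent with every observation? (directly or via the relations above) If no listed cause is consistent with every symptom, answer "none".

none

Per-candidate check:
(A) ARP table overflow — CRC errors up NO; throughput capped below line rate yes; ARP requests flooding yes; interface resets NO; input drops up yes; TTL-expired ICMP seen yes
(B) multicast storm — CRC errors up NO; throughput capped below line rate yes; ARP requests flooding yes; interface resets yes; input drops up NO; TTL-expired ICMP seen NO
(C) asymmetric routing — CRC errors up yes; throughput capped below line rate yes; ARP requests flooding NO; interface resets yes; input drops up yes; TTL-expired ICMP seen NO
(D) MAC flapping — does not account for ARP requests flooding
No candidate is consistent with all observations.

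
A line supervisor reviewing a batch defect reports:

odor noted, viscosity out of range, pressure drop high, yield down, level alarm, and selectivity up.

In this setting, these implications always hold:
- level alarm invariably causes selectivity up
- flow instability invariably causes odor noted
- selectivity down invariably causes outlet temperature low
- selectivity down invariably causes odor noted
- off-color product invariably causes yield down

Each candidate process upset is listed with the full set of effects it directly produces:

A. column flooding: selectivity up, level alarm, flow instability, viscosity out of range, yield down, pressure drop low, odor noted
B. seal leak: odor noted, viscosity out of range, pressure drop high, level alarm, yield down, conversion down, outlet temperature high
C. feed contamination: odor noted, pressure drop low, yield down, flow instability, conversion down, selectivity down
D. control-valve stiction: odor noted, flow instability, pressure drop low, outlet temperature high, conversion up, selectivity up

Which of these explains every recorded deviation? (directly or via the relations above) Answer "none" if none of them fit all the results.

Testing each hypothesis:
(A) column flooding — fails on pressure drop high (predicts pressure drop low, not pressure drop high)
(B) seal leak — accounts for every observation (selectivity up through level alarm → selectivity up)
(C) feed contamination — odor noted +; viscosity out of range -; pressure drop high -; yield down +; level alarm -; selectivity up -
(D) control-valve stiction — fails on viscosity out of range, pressure drop high, yield down, level alarm (predicts pressure drop low, not pressure drop high)
(B) alone accounts for all the evidence.

B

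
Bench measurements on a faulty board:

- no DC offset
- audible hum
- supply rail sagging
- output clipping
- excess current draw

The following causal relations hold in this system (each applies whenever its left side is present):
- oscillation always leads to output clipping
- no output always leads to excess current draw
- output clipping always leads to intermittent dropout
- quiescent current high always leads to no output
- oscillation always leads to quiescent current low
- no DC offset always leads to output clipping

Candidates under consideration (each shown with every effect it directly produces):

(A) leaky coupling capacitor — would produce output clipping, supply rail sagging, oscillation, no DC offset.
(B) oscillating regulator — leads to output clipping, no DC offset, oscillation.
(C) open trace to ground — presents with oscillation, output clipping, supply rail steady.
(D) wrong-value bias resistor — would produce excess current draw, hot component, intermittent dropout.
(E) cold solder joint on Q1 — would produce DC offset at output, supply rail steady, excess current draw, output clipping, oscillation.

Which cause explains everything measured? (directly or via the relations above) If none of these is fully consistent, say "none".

Per-candidate check:
(A) leaky coupling capacitor — does not account for audible hum, excess current draw
(B) oscillating regulator — does not account for audible hum, supply rail sagging, excess current draw
(C) open trace to ground — no DC offset NO; audible hum NO; supply rail sagging NO; output clipping yes; excess current draw NO
(D) wrong-value bias resistor — does not account for no DC offset, audible hum, supply rail sagging, output clipping
(E) cold solder joint on Q1 — no DC offset NO; audible hum NO; supply rail sagging NO; output clipping yes; excess current draw yes
No candidate is consistent with all observations.

none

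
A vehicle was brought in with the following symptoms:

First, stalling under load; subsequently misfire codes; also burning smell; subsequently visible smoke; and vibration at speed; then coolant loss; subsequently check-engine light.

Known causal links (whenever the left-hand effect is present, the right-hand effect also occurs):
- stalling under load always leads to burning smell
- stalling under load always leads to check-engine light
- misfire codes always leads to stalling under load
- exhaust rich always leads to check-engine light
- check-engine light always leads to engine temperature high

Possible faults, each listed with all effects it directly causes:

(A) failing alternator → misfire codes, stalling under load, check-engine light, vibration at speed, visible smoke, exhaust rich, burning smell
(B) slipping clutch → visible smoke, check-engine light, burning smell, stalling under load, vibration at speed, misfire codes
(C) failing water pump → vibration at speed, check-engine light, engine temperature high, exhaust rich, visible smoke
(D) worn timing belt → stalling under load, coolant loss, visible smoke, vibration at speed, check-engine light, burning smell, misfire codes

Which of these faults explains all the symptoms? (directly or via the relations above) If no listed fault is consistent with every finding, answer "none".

D

Checking each candidate against the observations:
(A) failing alternator — does not account for coolant loss
(B) slipping clutch — does not account for coolant loss
(C) failing water pump — does not account for stalling under load, misfire codes, burning smell, coolant loss
(D) worn timing belt — accounts for every observation
(D) alone accounts for all the evidence.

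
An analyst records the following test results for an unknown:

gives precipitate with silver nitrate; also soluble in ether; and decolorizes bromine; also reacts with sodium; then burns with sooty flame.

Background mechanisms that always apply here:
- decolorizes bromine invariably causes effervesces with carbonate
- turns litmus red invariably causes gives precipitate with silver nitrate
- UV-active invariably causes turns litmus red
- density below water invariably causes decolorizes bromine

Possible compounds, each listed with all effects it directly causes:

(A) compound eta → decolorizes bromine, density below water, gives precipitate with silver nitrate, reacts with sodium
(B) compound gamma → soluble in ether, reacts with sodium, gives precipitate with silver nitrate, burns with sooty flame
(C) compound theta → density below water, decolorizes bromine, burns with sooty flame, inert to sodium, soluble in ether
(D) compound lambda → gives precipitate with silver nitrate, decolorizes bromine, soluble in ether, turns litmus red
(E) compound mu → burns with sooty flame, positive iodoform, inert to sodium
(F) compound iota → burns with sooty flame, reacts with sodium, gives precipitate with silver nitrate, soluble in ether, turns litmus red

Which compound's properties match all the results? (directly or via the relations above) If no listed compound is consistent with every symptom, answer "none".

Testing each hypothesis:
(A) compound eta — does not account for soluble in ether, burns with sooty flame
(B) compound gamma — gives precipitate with silver nitrate ✓; soluble in ether ✓; decolorizes bromine ✗; reacts with sodium ✓; burns with sooty flame ✓
(C) compound theta — gives precipitate with silver nitrate ✗; soluble in ether ✓; decolorizes bromine ✓; reacts with sodium ✗; burns with sooty flame ✓
(D) compound lambda — gives precipitate with silver nitrate ✓; soluble in ether ✓; decolorizes bromine ✓; reacts with sodium ✗; burns with sooty flame ✗
(E) compound mu — fails on gives precipitate with silver nitrate, soluble in ether, decolorizes bromine, reacts with sodium (predicts inert to sodium, not reacts with sodium)
(F) compound iota — gives precipitate with silver nitrate ✓; soluble in ether ✓; decolorizes bromine ✗; reacts with sodium ✓; burns with sooty flame ✓
None of the listed candidates fits everything.

none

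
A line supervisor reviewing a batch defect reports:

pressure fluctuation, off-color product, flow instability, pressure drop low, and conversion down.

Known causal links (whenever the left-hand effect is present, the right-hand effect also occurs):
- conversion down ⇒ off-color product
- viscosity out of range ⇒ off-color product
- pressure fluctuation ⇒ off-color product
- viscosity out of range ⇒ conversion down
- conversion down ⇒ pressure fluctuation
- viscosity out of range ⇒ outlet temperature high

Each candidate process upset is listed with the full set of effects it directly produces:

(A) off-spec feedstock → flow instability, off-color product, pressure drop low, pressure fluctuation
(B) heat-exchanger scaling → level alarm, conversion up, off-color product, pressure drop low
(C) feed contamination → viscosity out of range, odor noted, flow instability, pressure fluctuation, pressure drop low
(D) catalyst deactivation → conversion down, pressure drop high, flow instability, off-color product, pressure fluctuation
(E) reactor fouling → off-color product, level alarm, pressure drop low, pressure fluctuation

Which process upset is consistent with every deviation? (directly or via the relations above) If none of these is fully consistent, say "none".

Per-candidate check:
(A) off-spec feedstock — does not account for conversion down
(B) heat-exchanger scaling — fails on pressure fluctuation, flow instability, conversion down (predicts conversion up, not conversion down)
(C) feed contamination — accounts for every observation (off-color product by pressure fluctuation → off-color product)
(D) catalyst deactivation — pressure fluctuation +; off-color product +; flow instability +; pressure drop low -; conversion down +
(E) reactor fouling — does not account for flow instability, conversion down
(C) alone accounts for all the evidence.

C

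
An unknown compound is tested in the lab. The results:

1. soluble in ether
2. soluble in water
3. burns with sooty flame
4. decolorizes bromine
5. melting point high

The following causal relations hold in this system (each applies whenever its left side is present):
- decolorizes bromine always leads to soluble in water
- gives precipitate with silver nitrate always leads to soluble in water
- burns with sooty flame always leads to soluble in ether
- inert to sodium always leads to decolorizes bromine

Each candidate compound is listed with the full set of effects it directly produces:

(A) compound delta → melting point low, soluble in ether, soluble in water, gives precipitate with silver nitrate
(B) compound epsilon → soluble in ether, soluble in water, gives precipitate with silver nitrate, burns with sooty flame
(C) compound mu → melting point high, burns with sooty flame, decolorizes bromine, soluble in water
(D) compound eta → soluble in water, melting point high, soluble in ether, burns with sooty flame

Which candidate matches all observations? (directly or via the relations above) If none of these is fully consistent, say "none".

C

Checking each candidate against the observations:
(A) compound delta — soluble in ether ✓; soluble in water ✓; burns with sooty flame ✗; decolorizes bromine ✗; melting point high ✗
(B) compound epsilon — soluble in ether ✓; soluble in water ✓; burns with sooty flame ✓; decolorizes bromine ✗; melting point high ✗
(C) compound mu — soluble in ether ✓ (via burns with sooty flame → soluble in ether); soluble in water ✓; burns with sooty flame ✓; decolorizes bromine ✓; melting point high ✓
(D) compound eta — soluble in ether ✓; soluble in water ✓; burns with sooty flame ✓; decolorizes bromine ✗; melting point high ✓
(C) alone accounts for all the evidence.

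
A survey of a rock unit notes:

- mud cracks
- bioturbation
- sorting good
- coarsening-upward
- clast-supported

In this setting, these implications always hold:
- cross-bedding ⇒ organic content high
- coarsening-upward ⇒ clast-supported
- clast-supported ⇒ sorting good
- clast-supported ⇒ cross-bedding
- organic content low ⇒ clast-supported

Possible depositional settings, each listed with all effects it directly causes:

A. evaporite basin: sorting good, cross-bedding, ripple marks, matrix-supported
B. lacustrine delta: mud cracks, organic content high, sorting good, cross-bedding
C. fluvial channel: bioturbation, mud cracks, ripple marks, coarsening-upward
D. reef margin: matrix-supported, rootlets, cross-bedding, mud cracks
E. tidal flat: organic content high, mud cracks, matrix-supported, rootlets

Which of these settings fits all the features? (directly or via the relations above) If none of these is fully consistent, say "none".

C

Per-candidate check:
(A) evaporite basin — mud cracks miss; bioturbation miss; sorting good match; coarsening-upward miss; clast-supported miss
(B) lacustrine delta — mud cracks match; bioturbation miss; sorting good match; coarsening-upward miss; clast-supported miss
(C) fluvial channel — accounts for every observation (sorting good via coarsening-upward → clast-supported → sorting good)
(D) reef margin — mud cracks match; bioturbation miss; sorting good miss; coarsening-upward miss; clast-supported miss
(E) tidal flat — mud cracks match; bioturbation miss; sorting good miss; coarsening-upward miss; clast-supported miss
Only (C) is consistent with every observation.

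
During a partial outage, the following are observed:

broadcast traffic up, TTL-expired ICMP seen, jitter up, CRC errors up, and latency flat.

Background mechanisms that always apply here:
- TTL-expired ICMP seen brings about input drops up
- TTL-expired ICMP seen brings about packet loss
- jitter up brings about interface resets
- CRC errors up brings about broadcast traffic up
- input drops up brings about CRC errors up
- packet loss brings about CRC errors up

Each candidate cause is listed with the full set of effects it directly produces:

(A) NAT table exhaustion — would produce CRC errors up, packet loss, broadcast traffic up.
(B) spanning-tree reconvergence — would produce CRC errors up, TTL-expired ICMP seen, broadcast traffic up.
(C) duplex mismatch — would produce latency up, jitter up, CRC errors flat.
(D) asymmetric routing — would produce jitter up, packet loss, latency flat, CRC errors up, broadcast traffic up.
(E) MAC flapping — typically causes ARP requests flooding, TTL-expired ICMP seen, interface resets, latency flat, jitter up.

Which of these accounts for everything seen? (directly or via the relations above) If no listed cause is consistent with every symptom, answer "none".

E

For each candidate, compare predicted effects to what was observed:
(A) NAT table exhaustion — does not account for TTL-expired ICMP seen, jitter up, latency flat
(B) spanning-tree reconvergence — does not account for jitter up, latency flat
(C) duplex mismatch — broadcast traffic up NO; TTL-expired ICMP seen NO; jitter up yes; CRC errors up NO; latency flat NO
(D) asymmetric routing — broadcast traffic up yes; TTL-expired ICMP seen NO; jitter up yes; CRC errors up yes; latency flat yes
(E) MAC flapping — broadcast traffic up yes (by TTL-expired ICMP seen → input drops up → CRC errors up → broadcast traffic up); TTL-expired ICMP seen yes; jitter up yes; CRC errors up yes (by TTL-expired ICMP seen → input drops up → CRC errors up); latency flat yes
Only (E) is consistent with every observation.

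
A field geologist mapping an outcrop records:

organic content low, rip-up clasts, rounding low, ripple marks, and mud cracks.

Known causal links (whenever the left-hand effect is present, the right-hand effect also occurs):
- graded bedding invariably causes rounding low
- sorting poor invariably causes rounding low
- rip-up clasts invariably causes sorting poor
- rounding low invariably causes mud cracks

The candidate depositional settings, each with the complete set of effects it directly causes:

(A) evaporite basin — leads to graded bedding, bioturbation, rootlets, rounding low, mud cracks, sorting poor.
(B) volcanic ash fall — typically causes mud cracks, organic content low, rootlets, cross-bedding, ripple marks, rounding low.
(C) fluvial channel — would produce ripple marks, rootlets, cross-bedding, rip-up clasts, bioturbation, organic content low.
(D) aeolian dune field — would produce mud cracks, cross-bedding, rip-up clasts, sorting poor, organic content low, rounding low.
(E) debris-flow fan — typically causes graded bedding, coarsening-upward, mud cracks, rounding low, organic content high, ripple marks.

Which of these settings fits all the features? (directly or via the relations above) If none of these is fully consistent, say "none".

C

Checking each candidate against the observations:
(A) evaporite basin — does not account for organic content low, rip-up clasts, ripple marks
(B) volcanic ash fall — does not account for rip-up clasts
(C) fluvial channel — organic content low +; rip-up clasts +; rounding low + (by rip-up clasts → sorting poor → rounding low); ripple marks +; mud cracks + (by rip-up clasts → sorting poor → rounding low → mud cracks)
(D) aeolian dune field — does not account for ripple marks
(E) debris-flow fan — organic content low -; rip-up clasts -; rounding low +; ripple marks +; mud cracks +
Only (C) is consistent with every observation.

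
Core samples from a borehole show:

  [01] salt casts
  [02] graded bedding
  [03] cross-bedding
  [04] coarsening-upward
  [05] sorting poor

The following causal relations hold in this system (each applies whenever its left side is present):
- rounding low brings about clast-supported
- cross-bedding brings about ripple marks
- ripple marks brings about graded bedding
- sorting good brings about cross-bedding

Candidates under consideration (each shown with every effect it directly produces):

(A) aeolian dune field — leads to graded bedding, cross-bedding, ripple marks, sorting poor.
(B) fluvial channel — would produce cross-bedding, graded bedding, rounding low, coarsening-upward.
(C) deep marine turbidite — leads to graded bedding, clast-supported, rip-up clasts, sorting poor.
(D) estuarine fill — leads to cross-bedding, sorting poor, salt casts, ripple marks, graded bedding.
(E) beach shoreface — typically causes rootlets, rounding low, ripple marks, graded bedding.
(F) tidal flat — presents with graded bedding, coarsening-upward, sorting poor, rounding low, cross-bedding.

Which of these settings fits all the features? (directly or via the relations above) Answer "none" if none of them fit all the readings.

none

Checking each candidate against the observations:
(A) aeolian dune field — salt casts NO; graded bedding yes; cross-bedding yes; coarsening-upward NO; sorting poor yes
(B) fluvial channel — does not account for salt casts, sorting poor
(C) deep marine turbidite — salt casts NO; graded bedding yes; cross-bedding NO; coarsening-upward NO; sorting poor yes
(D) estuarine fill — does not account for coarsening-upward
(E) beach shoreface — salt casts NO; graded bedding yes; cross-bedding NO; coarsening-upward NO; sorting poor NO
(F) tidal flat — does not account for salt casts
No candidate is consistent with all observations.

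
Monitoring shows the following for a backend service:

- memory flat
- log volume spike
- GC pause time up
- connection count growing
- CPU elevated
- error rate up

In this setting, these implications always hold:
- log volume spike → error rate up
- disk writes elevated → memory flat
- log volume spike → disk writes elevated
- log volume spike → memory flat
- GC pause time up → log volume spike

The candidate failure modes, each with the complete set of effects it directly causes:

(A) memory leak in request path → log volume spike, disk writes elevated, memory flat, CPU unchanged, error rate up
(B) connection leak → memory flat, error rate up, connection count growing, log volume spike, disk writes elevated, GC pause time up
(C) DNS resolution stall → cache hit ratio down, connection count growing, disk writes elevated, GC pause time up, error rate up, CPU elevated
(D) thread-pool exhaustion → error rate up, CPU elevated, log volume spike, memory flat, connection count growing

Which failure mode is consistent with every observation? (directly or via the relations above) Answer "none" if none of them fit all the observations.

C

Per-candidate check:
(A) memory leak in request path — memory flat +; log volume spike +; GC pause time up -; connection count growing -; CPU elevated -; error rate up +
(B) connection leak — memory flat +; log volume spike +; GC pause time up +; connection count growing +; CPU elevated -; error rate up +
(C) DNS resolution stall — memory flat + (via disk writes elevated → memory flat); log volume spike + (via GC pause time up → log volume spike); GC pause time up +; connection count growing +; CPU elevated +; error rate up +
(D) thread-pool exhaustion — memory flat +; log volume spike +; GC pause time up -; connection count growing +; CPU elevated +; error rate up +
(C) is the only candidate with no mismatches.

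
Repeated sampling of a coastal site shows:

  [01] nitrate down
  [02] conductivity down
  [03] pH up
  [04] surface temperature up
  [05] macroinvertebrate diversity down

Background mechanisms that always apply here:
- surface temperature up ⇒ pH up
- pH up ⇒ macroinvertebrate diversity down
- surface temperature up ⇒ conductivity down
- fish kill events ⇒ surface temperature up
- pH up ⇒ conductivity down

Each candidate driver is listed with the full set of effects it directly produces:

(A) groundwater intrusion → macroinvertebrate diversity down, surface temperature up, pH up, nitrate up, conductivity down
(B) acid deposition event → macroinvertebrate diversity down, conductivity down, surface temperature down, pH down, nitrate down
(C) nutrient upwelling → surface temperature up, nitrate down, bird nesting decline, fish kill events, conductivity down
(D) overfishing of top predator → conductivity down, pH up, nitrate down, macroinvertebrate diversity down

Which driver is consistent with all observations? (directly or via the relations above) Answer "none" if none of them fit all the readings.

Testing each hypothesis:
(A) groundwater intrusion — nitrate down miss; conductivity down match; pH up match; surface temperature up match; macroinvertebrate diversity down match
(B) acid deposition event — nitrate down match; conductivity down match; pH up miss; surface temperature up miss; macroinvertebrate diversity down match
(C) nutrient upwelling — accounts for every observation (pH up via surface temperature up → pH up)
(D) overfishing of top predator — nitrate down match; conductivity down match; pH up match; surface temperature up miss; macroinvertebrate diversity down match
(C) is the only candidate with no mismatches.

C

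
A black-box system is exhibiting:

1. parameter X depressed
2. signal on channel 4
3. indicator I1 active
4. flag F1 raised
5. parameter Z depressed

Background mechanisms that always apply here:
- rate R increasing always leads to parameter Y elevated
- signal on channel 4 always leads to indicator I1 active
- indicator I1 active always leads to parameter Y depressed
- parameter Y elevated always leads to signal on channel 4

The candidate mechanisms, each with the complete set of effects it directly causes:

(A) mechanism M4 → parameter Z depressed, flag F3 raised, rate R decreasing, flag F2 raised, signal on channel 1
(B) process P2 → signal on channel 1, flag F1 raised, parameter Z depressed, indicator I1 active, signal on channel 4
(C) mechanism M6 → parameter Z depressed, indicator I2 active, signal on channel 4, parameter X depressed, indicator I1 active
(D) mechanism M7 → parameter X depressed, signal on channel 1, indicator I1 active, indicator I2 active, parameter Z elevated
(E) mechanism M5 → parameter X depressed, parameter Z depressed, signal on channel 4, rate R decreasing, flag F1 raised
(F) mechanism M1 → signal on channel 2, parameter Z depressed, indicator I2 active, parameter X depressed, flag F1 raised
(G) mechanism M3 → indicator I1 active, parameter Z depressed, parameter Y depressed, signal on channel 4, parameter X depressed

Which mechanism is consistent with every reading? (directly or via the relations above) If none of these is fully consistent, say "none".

Per-candidate check:
(A) mechanism M4 — parameter X depressed ✗; signal on channel 4 ✗; indicator I1 active ✗; flag F1 raised ✗; parameter Z depressed ✓
(B) process P2 — does not account for parameter X depressed
(C) mechanism M6 — parameter X depressed ✓; signal on channel 4 ✓; indicator I1 active ✓; flag F1 raised ✗; parameter Z depressed ✓
(D) mechanism M7 — fails on signal on channel 4, flag F1 raised, parameter Z depressed (predicts parameter Z elevated, not parameter Z depressed)
(E) mechanism M5 — parameter X depressed ✓; signal on channel 4 ✓; indicator I1 active ✓ (by signal on channel 4 → indicator I1 active); flag F1 raised ✓; parameter Z depressed ✓
(F) mechanism M1 — parameter X depressed ✓; signal on channel 4 ✗; indicator I1 active ✗; flag F1 raised ✓; parameter Z depressed ✓
(G) mechanism M3 — parameter X depressed ✓; signal on channel 4 ✓; indicator I1 active ✓; flag F1 raised ✗; parameter Z depressed ✓
(E) is the only candidate with no mismatches.

E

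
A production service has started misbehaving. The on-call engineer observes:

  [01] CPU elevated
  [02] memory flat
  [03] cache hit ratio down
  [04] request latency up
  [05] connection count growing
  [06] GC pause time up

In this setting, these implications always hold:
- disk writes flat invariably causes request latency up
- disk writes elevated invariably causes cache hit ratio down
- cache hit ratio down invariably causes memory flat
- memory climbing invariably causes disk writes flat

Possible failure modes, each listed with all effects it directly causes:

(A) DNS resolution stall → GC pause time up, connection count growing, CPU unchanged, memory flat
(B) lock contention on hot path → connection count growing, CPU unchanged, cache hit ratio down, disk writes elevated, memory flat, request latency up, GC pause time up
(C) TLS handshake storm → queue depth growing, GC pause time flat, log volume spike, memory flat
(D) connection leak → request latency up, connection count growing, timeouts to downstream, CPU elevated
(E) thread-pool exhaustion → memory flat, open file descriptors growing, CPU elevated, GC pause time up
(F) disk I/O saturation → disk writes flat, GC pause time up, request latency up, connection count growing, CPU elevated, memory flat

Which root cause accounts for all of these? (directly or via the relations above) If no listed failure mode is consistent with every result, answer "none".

Checking each candidate against the observations:
(A) DNS resolution stall — fails on CPU elevated, cache hit ratio down, request latency up (predicts CPU unchanged, not CPU elevated)
(B) lock contention on hot path — CPU elevated NO; memory flat yes; cache hit ratio down yes; request latency up yes; connection count growing yes; GC pause time up yes
(C) TLS handshake storm — CPU elevated NO; memory flat yes; cache hit ratio down NO; request latency up NO; connection count growing NO; GC pause time up NO
(D) connection leak — does not account for memory flat, cache hit ratio down, GC pause time up
(E) thread-pool exhaustion — CPU elevated yes; memory flat yes; cache hit ratio down NO; request latency up NO; connection count growing NO; GC pause time up yes
(F) disk I/O saturation — CPU elevated yes; memory flat yes; cache hit ratio down NO; request latency up yes; connection count growing yes; GC pause time up yes
None of the listed candidates fits everything.

none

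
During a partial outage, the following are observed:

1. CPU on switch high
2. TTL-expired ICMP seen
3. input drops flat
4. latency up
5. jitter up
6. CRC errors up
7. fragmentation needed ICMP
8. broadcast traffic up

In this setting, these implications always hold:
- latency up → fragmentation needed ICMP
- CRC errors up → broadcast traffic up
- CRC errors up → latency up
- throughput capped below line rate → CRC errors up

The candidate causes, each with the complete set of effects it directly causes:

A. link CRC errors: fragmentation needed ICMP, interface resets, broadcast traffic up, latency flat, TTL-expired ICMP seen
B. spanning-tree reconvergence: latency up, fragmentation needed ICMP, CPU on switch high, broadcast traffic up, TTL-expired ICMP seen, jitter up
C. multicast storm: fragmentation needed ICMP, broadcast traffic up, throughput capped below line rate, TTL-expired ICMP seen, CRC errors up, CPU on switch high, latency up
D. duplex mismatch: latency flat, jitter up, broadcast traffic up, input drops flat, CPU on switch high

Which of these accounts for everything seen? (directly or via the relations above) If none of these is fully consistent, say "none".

none

Checking each candidate against the observations:
(A) link CRC errors — CPU on switch high miss; TTL-expired ICMP seen match; input drops flat miss; latency up miss; jitter up miss; CRC errors up miss; fragmentation needed ICMP match; broadcast traffic up match
(B) spanning-tree reconvergence — does not account for input drops flat, CRC errors up
(C) multicast storm — CPU on switch high match; TTL-expired ICMP seen match; input drops flat miss; latency up match; jitter up miss; CRC errors up match; fragmentation needed ICMP match; broadcast traffic up match
(D) duplex mismatch — fails on TTL-expired ICMP seen, latency up, CRC errors up, fragmentation needed ICMP (predicts latency flat, not latency up)
None of the listed candidates fits everything.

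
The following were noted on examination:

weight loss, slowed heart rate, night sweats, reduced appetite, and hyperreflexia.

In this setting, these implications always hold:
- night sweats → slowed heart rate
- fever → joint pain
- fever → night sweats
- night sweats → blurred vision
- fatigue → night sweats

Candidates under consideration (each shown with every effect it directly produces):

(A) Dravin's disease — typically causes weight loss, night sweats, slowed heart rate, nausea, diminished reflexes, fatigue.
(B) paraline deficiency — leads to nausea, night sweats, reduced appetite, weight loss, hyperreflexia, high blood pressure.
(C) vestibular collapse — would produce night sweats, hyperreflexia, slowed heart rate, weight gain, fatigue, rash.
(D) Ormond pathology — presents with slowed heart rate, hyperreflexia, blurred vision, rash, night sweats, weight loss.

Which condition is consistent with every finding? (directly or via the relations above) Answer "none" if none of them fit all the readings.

B

Testing each hypothesis:
(A) Dravin's disease — weight loss +; slowed heart rate +; night sweats +; reduced appetite -; hyperreflexia -
(B) paraline deficiency — weight loss +; slowed heart rate + (through night sweats → slowed heart rate); night sweats +; reduced appetite +; hyperreflexia +
(C) vestibular collapse — weight loss -; slowed heart rate +; night sweats +; reduced appetite -; hyperreflexia +
(D) Ormond pathology — weight loss +; slowed heart rate +; night sweats +; reduced appetite -; hyperreflexia +
(B) alone accounts for all the evidence.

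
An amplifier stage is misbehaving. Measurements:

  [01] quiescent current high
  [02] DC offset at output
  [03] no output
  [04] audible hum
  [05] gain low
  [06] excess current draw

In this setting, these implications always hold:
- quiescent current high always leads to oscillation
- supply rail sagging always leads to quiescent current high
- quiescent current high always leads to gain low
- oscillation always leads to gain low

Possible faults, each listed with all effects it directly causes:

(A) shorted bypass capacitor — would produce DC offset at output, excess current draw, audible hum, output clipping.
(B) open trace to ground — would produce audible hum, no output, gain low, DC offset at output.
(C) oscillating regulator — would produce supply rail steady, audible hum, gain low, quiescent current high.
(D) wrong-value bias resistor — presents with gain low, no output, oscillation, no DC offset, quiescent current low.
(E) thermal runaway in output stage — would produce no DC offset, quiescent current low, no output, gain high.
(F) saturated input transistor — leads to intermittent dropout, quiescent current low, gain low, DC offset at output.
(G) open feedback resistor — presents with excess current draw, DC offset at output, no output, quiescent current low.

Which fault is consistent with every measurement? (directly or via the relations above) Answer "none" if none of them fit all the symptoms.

none

Testing each hypothesis:
(A) shorted bypass capacitor — quiescent current high miss; DC offset at output match; no output miss; audible hum match; gain low miss; excess current draw match
(B) open trace to ground — does not account for quiescent current high, excess current draw
(C) oscillating regulator — does not account for DC offset at output, no output, excess current draw
(D) wrong-value bias resistor — quiescent current high miss; DC offset at output miss; no output match; audible hum miss; gain low match; excess current draw miss
(E) thermal runaway in output stage — fails on quiescent current high, DC offset at output, audible hum, gain low, excess current draw (predicts quiescent current low, not quiescent current high; predicts no DC offset, not DC offset at output; predicts gain high, not gain low)
(F) saturated input transistor — fails on quiescent current high, no output, audible hum, excess current draw (predicts quiescent current low, not quiescent current high)
(G) open feedback resistor — fails on quiescent current high, audible hum, gain low (predicts quiescent current low, not quiescent current high)
None of the listed candidates fits everything.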